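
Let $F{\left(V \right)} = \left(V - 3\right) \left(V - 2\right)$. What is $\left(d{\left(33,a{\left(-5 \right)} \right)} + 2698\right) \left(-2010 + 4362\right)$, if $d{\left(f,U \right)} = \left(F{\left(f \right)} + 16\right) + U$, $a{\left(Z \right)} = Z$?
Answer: $8558928$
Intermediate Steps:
$F{\left(V \right)} = \left(-3 + V\right) \left(-2 + V\right)$
$d{\left(f,U \right)} = 22 + U + f^{2} - 5 f$ ($d{\left(f,U \right)} = \left(\left(6 + f^{2} - 5 f\right) + 16\right) + U = \left(22 + f^{2} - 5 f\right) + U = 22 + U + f^{2} - 5 f$)
$\left(d{\left(33,a{\left(-5 \right)} \right)} + 2698\right) \left(-2010 + 4362\right) = \left(\left(22 - 5 + 33^{2} - 165\right) + 2698\right) \left(-2010 + 4362\right) = \left(\left(22 - 5 + 1089 - 165\right) + 2698\right) 2352 = \left(941 + 2698\right) 2352 = 3639 \cdot 2352 = 8558928$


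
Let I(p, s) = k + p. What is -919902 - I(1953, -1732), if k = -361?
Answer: -921494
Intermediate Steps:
I(p, s) = -361 + p
-919902 - I(1953, -1732) = -919902 - (-361 + 1953) = -919902 - 1*1592 = -919902 - 1592 = -921494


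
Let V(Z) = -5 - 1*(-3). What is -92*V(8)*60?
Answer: 11040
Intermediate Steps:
V(Z) = -2 (V(Z) = -5 + 3 = -2)
-92*V(8)*60 = -92*(-2)*60 = 184*60 = 11040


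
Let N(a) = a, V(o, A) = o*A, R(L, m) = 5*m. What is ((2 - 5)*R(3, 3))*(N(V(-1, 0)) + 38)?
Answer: -1710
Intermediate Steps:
V(o, A) = A*o
((2 - 5)*R(3, 3))*(N(V(-1, 0)) + 38) = ((2 - 5)*(5*3))*(0*(-1) + 38) = (-3*15)*(0 + 38) = -45*38 = -1710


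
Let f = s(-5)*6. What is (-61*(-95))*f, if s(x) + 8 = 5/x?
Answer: -312930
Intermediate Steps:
s(x) = -8 + 5/x
f = -54 (f = (-8 + 5/(-5))*6 = (-8 + 5*(-1/5))*6 = (-8 - 1)*6 = -9*6 = -54)
(-61*(-95))*f = -61*(-95)*(-54) = 5795*(-54) = -312930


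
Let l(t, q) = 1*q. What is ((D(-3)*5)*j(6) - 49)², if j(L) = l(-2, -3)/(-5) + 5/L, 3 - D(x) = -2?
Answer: 6241/36 ≈ 173.36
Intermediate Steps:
l(t, q) = q
D(x) = 5 (D(x) = 3 - 1*(-2) = 3 + 2 = 5)
j(L) = ⅗ + 5/L (j(L) = -3/(-5) + 5/L = -3*(-⅕) + 5/L = ⅗ + 5/L)
((D(-3)*5)*j(6) - 49)² = ((5*5)*(⅗ + 5/6) - 49)² = (25*(⅗ + 5*(⅙)) - 49)² = (25*(⅗ + ⅚) - 49)² = (25*(43/30) - 49)² = (215/6 - 49)² = (-79/6)² = 6241/36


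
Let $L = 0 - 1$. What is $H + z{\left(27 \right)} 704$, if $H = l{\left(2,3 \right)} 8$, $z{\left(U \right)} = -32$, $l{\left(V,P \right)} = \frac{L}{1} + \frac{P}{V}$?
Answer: $-22524$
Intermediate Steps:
$L = -1$
$l{\left(V,P \right)} = -1 + \frac{P}{V}$ ($l{\left(V,P \right)} = - 1^{-1} + \frac{P}{V} = \left(-1\right) 1 + \frac{P}{V} = -1 + \frac{P}{V}$)
$H = 4$ ($H = \frac{3 - 2}{2} \cdot 8 = \frac{1}{2} \cdot 1 \cdot 8 = \frac{1}{2} \cdot 8 = 4$)
$H + z{\left(27 \right)} 704 = 4 - 22528 = -22524$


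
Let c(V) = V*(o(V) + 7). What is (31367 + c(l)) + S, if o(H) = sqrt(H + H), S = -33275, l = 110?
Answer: -1138 + 220*sqrt(55) ≈ 493.56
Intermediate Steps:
o(H) = sqrt(2)*sqrt(H) (o(H) = sqrt(2*H) = sqrt(2)*sqrt(H))
c(V) = V*(7 + sqrt(2)*sqrt(V)) (c(V) = V*(sqrt(2)*sqrt(V) + 7) = V*(7 + sqrt(2)*sqrt(V)))
(31367 + c(l)) + S = (31367 + 110*(7 + sqrt(2)*sqrt(110))) - 33275 = (31367 + 110*(7 + 2*sqrt(55))) - 33275 = (31367 + (770 + 220*sqrt(55))) - 33275 = (32137 + 220*sqrt(55)) - 33275 = -1138 + 220*sqrt(55)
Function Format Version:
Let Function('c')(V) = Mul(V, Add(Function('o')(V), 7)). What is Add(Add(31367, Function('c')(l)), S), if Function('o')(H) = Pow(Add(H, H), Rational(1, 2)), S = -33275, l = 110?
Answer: Add(-1138, Mul(220, Pow(55, Rational(1, 2)))) ≈ 493.56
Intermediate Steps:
Function('o')(H) = Mul(Pow(2, Rational(1, 2)), Pow(H, Rational(1, 2))) (Function('o')(H) = Pow(Mul(2, H), Rational(1, 2)) = Mul(Pow(2, Rational(1, 2)), Pow(H, Rational(1, 2))))
Function('c')(V) = Mul(V, Add(7, Mul(Pow(2, Rational(1, 2)), Pow(V, Rational(1, 2))))) (Function('c')(V) = Mul(V, Add(Mul(Pow(2, Rational(1, 2)), Pow(V, Rational(1, 2))), 7)) = Mul(V, Add(7, Mul(Pow(2, Rational(1, 2)), Pow(V, Rational(1, 2))))))
Add(Add(31367, Function('c')(l)), S) = Add(Add(31367, Mul(110, Add(7, Mul(Pow(2, Rational(1, 2)), Pow(110, Rational(1, 2)))))), -33275) = Add(Add(31367, Mul(110, Add(7, Mul(2, Pow(55, Rational(1, 2)))))), -33275) = Add(Add(31367, Add(770, Mul(220, Pow(55, Rational(1, 2))))), -33275) = Add(Add(32137, Mul(220, Pow(55, Rational(1, 2)))), -33275) = Add(-1138, Mul(220, Pow(55, Rational(1, 2))))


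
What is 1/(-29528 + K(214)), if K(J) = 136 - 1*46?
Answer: -1/29438 ≈ -3.3970e-5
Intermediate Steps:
K(J) = 90 (K(J) = 136 - 46 = 90)
1/(-29528 + K(214)) = 1/(-29528 + 90) = 1/(-29438) = -1/29438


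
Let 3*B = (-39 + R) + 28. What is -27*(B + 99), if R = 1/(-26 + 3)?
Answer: -59193/23 ≈ -2573.6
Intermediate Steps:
R = -1/23 (R = 1/(-23) = -1/23 ≈ -0.043478)
B = -254/69 (B = ((-39 - 1/23) + 28)/3 = (-898/23 + 28)/3 = (⅓)*(-254/23) = -254/69 ≈ -3.6812)
-27*(B + 99) = -27*(-254/69 + 99) = -27*6577/69 = -59193/23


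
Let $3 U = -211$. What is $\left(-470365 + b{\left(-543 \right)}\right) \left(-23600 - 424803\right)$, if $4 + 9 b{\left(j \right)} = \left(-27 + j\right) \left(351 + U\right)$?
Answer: $218883888823$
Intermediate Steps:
$U = - \frac{211}{3}$ ($U = \frac{1}{3} \left(-211\right) = - \frac{211}{3} \approx -70.333$)
$b{\left(j \right)} = - \frac{7582}{9} + \frac{842 j}{27}$ ($b{\left(j \right)} = - \frac{4}{9} + \frac{\left(-27 + j\right) \left(351 - \frac{211}{3}\right)}{9} = - \frac{4}{9} + \frac{\left(-27 + j\right) \frac{842}{3}}{9} = - \frac{4}{9} + \frac{-7578 + \frac{842 j}{3}}{9} = - \frac{4}{9} + \left(-842 + \frac{842 j}{27}\right) = - \frac{7582}{9} + \frac{842 j}{27}$)
$\left(-470365 + b{\left(-543 \right)}\right) \left(-23600 - 424803\right) = \left(-470365 + \left(- \frac{7582}{9} + \frac{842}{27} \left(-543\right)\right)\right) \left(-23600 - 424803\right) = \left(-470365 - 17776\right) \left(-448403\right) = \left(-488141\right) \left(-448403\right) = 218883888823$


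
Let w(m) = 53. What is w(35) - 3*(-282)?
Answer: 899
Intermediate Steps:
w(35) - 3*(-282) = 53 - 3*(-282) = 53 - 1*(-846) = 53 + 846 = 899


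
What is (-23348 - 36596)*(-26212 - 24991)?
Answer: 3069312632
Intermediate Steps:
(-23348 - 36596)*(-26212 - 24991) = -59944*(-51203) = 3069312632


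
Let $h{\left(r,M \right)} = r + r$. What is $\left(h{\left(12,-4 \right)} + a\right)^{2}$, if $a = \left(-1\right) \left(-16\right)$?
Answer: $1600$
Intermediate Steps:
$h{\left(r,M \right)} = 2 r$
$a = 16$
$\left(h{\left(12,-4 \right)} + a\right)^{2} = \left(2 \cdot 12 + 16\right)^{2} = \left(24 + 16\right)^{2} = 40^{2} = 1600$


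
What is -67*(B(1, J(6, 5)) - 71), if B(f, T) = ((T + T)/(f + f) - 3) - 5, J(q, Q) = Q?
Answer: 4958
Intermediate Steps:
B(f, T) = -8 + T/f (B(f, T) = ((2*T)/((2*f)) - 3) - 5 = ((2*T)*(1/(2*f)) - 3) - 5 = (T/f - 3) - 5 = (-3 + T/f) - 5 = -8 + T/f)
-67*(B(1, J(6, 5)) - 71) = -67*((-8 + 5/1) - 71) = -67*((-8 + 5*1) - 71) = -67*((-8 + 5) - 71) = -67*(-3 - 71) = -67*(-74) = 4958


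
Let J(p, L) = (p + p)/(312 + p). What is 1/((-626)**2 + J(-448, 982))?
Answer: 17/6662004 ≈ 2.5518e-6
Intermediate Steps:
J(p, L) = 2*p/(312 + p) (J(p, L) = (2*p)/(312 + p) = 2*p/(312 + p))
1/((-626)**2 + J(-448, 982)) = 1/((-626)**2 + 2*(-448)/(312 - 448)) = 1/(391876 + 2*(-448)/(-136)) = 1/(391876 + 2*(-448)*(-1/136)) = 1/(391876 + 112/17) = 1/(6662004/17) = 17/6662004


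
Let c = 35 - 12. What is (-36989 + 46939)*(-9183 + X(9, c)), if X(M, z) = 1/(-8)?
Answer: -365488375/4 ≈ -9.1372e+7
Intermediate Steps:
c = 23
X(M, z) = -⅛
(-36989 + 46939)*(-9183 + X(9, c)) = (-36989 + 46939)*(-9183 - ⅛) = 9950*(-73465/8) = -365488375/4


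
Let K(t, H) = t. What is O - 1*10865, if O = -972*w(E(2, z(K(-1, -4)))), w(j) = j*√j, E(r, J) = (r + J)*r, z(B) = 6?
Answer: -73073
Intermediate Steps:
E(r, J) = r*(J + r) (E(r, J) = (J + r)*r = r*(J + r))
w(j) = j^(3/2)
O = -62208 (O = -972*2*√2*(6 + 2)^(3/2) = -972*(2*8)^(3/2) = -972*16^(3/2) = -972*64 = -62208)
O - 1*10865 = -62208 - 1*10865 = -62208 - 10865 = -73073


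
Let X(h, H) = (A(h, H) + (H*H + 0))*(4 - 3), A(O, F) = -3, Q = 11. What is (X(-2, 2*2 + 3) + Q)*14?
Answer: 798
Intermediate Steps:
X(h, H) = -3 + H² (X(h, H) = (-3 + (H*H + 0))*(4 - 3) = (-3 + (H² + 0))*1 = (-3 + H²)*1 = -3 + H²)
(X(-2, 2*2 + 3) + Q)*14 = ((-3 + (2*2 + 3)²) + 11)*14 = ((-3 + (4 + 3)²) + 11)*14 = ((-3 + 7²) + 11)*14 = ((-3 + 49) + 11)*14 = (46 + 11)*14 = 57*14 = 798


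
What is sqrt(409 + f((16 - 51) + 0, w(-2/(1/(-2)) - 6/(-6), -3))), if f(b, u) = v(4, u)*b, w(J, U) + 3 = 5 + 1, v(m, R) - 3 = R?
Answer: sqrt(199) ≈ 14.107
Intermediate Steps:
v(m, R) = 3 + R
w(J, U) = 3 (w(J, U) = -3 + (5 + 1) = -3 + 6 = 3)
f(b, u) = b*(3 + u) (f(b, u) = (3 + u)*b = b*(3 + u))
sqrt(409 + f((16 - 51) + 0, w(-2/(1/(-2)) - 6/(-6), -3))) = sqrt(409 + ((16 - 51) + 0)*(3 + 3)) = sqrt(409 + (-35 + 0)*6) = sqrt(409 - 35*6) = sqrt(409 - 210) = sqrt(199)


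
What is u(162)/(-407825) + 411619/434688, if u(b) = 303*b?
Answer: 146531423507/177276633600 ≈ 0.82657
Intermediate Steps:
u(162)/(-407825) + 411619/434688 = (303*162)/(-407825) + 411619/434688 = 49086*(-1/407825) + 411619*(1/434688) = -49086/407825 + 411619/434688 = 146531423507/177276633600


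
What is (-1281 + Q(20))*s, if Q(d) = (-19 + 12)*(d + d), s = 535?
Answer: -835135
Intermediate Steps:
Q(d) = -14*d
(-1281 + Q(20))*s = (-1281 - 14*20)*535 = (-1281 - 280)*535 = -1561*535 = -835135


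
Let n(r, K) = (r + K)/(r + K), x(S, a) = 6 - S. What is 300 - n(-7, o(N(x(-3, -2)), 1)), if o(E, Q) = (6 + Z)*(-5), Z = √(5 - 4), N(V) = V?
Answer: 299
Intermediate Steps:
Z = 1 (Z = √1 = 1)
o(E, Q) = -35 (o(E, Q) = (6 + 1)*(-5) = 7*(-5) = -35)
n(r, K) = 1 (n(r, K) = (K + r)/(K + r) = 1)
300 - n(-7, o(N(x(-3, -2)), 1)) = 300 - 1*1 = 300 - 1 = 299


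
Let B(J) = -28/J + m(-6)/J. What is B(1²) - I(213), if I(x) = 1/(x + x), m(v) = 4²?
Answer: -5113/426 ≈ -12.002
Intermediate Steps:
m(v) = 16
I(x) = 1/(2*x)
B(J) = -12/J (B(J) = -28/J + 16/J = -12/J)
B(1²) - I(213) = -12/(1²) - 1/(2*213) = -12/1 - 1/(2*213) = -12*1 - 1*1/426 = -12 - 1/426 = -5113/426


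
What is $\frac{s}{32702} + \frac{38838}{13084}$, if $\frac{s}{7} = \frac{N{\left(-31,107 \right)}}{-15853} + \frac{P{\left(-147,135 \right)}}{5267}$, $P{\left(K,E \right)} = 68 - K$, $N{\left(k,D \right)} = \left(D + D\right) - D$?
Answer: $\frac{26512276796845741}{8931607635423742} \approx 2.9684$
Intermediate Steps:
$N{\left(k,D \right)} = D$ ($N{\left(k,D \right)} = 2 D - D = D$)
$s = \frac{19913782}{83497751}$ ($s = 7 \left(\frac{107}{-15853} + \frac{68 - -147}{5267}\right) = 7 \left(107 \left(- \frac{1}{15853}\right) + \left(68 + 147\right) \frac{1}{5267}\right) = 7 \left(- \frac{107}{15853} + 215 \cdot \frac{1}{5267}\right) = 7 \left(- \frac{107}{15853} + \frac{215}{5267}\right) = 7 \cdot \frac{2844826}{83497751} = \frac{19913782}{83497751} \approx 0.23849$)
$\frac{s}{32702} + \frac{38838}{13084} = \frac{19913782}{83497751 \cdot 32702} + \frac{38838}{13084} = \frac{19913782}{83497751} \cdot \frac{1}{32702} + 38838 \cdot \frac{1}{13084} = \frac{9956891}{1365271726601} + \frac{19419}{6542} = \frac{26512276796845741}{8931607635423742}$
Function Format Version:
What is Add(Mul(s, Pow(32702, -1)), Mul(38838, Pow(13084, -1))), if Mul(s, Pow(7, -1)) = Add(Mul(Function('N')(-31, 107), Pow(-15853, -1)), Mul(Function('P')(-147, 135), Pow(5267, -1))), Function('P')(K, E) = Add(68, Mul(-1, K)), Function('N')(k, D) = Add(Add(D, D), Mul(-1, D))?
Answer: Rational(26512276796845741, 8931607635423742) ≈ 2.9684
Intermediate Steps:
Function('N')(k, D) = D (Function('N')(k, D) = Add(Mul(2, D), Mul(-1, D)) = D)
s = Rational(19913782, 83497751) (s = Mul(7, Add(Mul(107, Pow(-15853, -1)), Mul(Add(68, Mul(-1, -147)), Pow(5267, -1)))) = Mul(7, Add(Mul(107, Rational(-1, 15853)), Mul(Add(68, 147), Rational(1, 5267)))) = Mul(7, Add(Rational(-107, 15853), Mul(215, Rational(1, 5267)))) = Mul(7, Add(Rational(-107, 15853), Rational(215, 5267))) = Mul(7, Rational(2844826, 83497751)) = Rational(19913782, 83497751) ≈ 0.23849)
Add(Mul(s, Pow(32702, -1)), Mul(38838, Pow(13084, -1))) = Add(Mul(Rational(19913782, 83497751), Pow(32702, -1)), Mul(38838, Pow(13084, -1))) = Add(Mul(Rational(19913782, 83497751), Rational(1, 32702)), Mul(38838, Rational(1, 13084))) = Add(Rational(9956891, 1365271726601), Rational(19419, 6542)) = Rational(26512276796845741, 8931607635423742)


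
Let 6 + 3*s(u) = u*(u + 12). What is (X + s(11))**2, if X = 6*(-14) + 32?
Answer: 8281/9 ≈ 920.11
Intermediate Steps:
s(u) = -2 + u*(12 + u)/3 (s(u) = -2 + (u*(u + 12))/3 = -2 + (u*(12 + u))/3 = -2 + u*(12 + u)/3)
X = -52 (X = -84 + 32 = -52)
(X + s(11))**2 = (-52 + (-2 + 4*11 + (1/3)*11**2))**2 = (-52 + (-2 + 44 + (1/3)*121))**2 = (-52 + (-2 + 44 + 121/3))**2 = (-52 + 247/3)**2 = (91/3)**2 = 8281/9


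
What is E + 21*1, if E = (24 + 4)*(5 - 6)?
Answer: -7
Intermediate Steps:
E = -28 (E = 28*(-1) = -28)
E + 21*1 = -28 + 21*1 = -28 + 21 = -7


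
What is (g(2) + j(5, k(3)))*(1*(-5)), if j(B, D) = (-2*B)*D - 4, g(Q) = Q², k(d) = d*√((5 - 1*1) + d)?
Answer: 150*√7 ≈ 396.86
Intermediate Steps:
k(d) = d*√(4 + d) (k(d) = d*√((5 - 1) + d) = d*√(4 + d))
j(B, D) = -4 - 2*B*D (j(B, D) = -2*B*D - 4 = -4 - 2*B*D)
(g(2) + j(5, k(3)))*(1*(-5)) = (2² + (-4 - 2*5*3*√(4 + 3)))*(1*(-5)) = (4 + (-4 - 2*5*3*√7))*(-5) = (4 + (-4 - 30*√7))*(-5) = -30*√7*(-5) = 150*√7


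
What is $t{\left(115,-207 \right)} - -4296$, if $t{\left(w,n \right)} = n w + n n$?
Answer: $23340$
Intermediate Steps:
$t{\left(w,n \right)} = n^{2} + n w$ ($t{\left(w,n \right)} = n w + n^{2} = n^{2} + n w$)
$t{\left(115,-207 \right)} - -4296 = - 207 \left(-207 + 115\right) - -4296 = \left(-207\right) \left(-92\right) + 4296 = 19044 + 4296 = 23340$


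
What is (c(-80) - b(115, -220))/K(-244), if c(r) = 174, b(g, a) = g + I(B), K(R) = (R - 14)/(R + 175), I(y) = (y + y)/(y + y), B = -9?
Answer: 667/43 ≈ 15.512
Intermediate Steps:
I(y) = 1 (I(y) = (2*y)/((2*y)) = (2*y)*(1/(2*y)) = 1)
K(R) = (-14 + R)/(175 + R)
b(g, a) = 1 + g (b(g, a) = g + 1 = 1 + g)
(c(-80) - b(115, -220))/K(-244) = (174 - (1 + 115))/(((-14 - 244)/(175 - 244))) = (174 - 1*116)/((-258/(-69))) = (174 - 116)/((-1/69*(-258))) = 58/(86/23) = 58*(23/86) = 667/43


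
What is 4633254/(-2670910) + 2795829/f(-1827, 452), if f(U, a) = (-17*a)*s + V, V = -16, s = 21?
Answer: -821512216491/43103145580 ≈ -19.059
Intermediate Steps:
f(U, a) = -16 - 357*a (f(U, a) = -17*a*21 - 16 = -357*a - 16 = -16 - 357*a)
4633254/(-2670910) + 2795829/f(-1827, 452) = 4633254/(-2670910) + 2795829/(-16 - 357*452) = 4633254*(-1/2670910) + 2795829/(-16 - 161364) = -2316627/1335455 + 2795829/(-161380) = -2316627/1335455 + 2795829*(-1/161380) = -2316627/1335455 - 2795829/161380 = -821512216491/43103145580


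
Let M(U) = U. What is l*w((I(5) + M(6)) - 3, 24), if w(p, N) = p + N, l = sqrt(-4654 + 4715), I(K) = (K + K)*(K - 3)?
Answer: 47*sqrt(61) ≈ 367.08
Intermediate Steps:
I(K) = 2*K*(-3 + K) (I(K) = (2*K)*(-3 + K) = 2*K*(-3 + K))
l = sqrt(61) ≈ 7.8102
w(p, N) = N + p
l*w((I(5) + M(6)) - 3, 24) = sqrt(61)*(24 + ((2*5*(-3 + 5) + 6) - 3)) = sqrt(61)*(24 + ((2*5*2 + 6) - 3)) = sqrt(61)*(24 + ((20 + 6) - 3)) = sqrt(61)*(24 + (26 - 3)) = sqrt(61)*(24 + 23) = sqrt(61)*47 = 47*sqrt(61)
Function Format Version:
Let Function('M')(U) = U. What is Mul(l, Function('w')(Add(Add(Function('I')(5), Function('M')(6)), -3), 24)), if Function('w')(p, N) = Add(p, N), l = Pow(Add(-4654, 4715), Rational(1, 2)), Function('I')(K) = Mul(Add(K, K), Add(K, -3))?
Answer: Mul(47, Pow(61, Rational(1, 2))) ≈ 367.08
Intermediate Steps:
Function('I')(K) = Mul(2, K, Add(-3, K)) (Function('I')(K) = Mul(Mul(2, K), Add(-3, K)) = Mul(2, K, Add(-3, K)))
l = Pow(61, Rational(1, 2)) ≈ 7.8102
Function('w')(p, N) = Add(N, p)
Mul(l, Function('w')(Add(Add(Function('I')(5), Function('M')(6)), -3), 24)) = Mul(Pow(61, Rational(1, 2)), Add(24, Add(Add(Mul(2, 5, Add(-3, 5)), 6), -3))) = Mul(Pow(61, Rational(1, 2)), Add(24, Add(Add(Mul(2, 5, 2), 6), -3))) = Mul(Pow(61, Rational(1, 2)), Add(24, Add(Add(20, 6), -3))) = Mul(Pow(61, Rational(1, 2)), Add(24, Add(26, -3))) = Mul(Pow(61, Rational(1, 2)), Add(24, 23)) = Mul(Pow(61, Rational(1, 2)), 47) = Mul(47, Pow(61, Rational(1, 2)))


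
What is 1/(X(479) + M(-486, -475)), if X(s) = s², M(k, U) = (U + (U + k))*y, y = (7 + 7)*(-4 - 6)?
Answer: 1/430481 ≈ 2.3230e-6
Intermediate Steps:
y = -140 (y = 14*(-10) = -140)
M(k, U) = -280*U - 140*k (M(k, U) = (U + (U + k))*(-140) = (k + 2*U)*(-140) = -280*U - 140*k)
1/(X(479) + M(-486, -475)) = 1/(479² + (-280*(-475) - 140*(-486))) = 1/(229441 + (133000 + 68040)) = 1/(229441 + 201040) = 1/430481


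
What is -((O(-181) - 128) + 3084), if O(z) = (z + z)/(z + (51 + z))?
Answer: -919678/311 ≈ -2957.2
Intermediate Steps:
O(z) = 2*z/(51 + 2*z) (O(z) = (2*z)/(51 + 2*z) = 2*z/(51 + 2*z))
-((O(-181) - 128) + 3084) = -((2*(-181)/(51 + 2*(-181)) - 128) + 3084) = -((2*(-181)/(51 - 362) - 128) + 3084) = -((2*(-181)/(-311) - 128) + 3084) = -((2*(-181)*(-1/311) - 128) + 3084) = -((362/311 - 128) + 3084) = -(-39446/311 + 3084) = -1*919678/311 = -919678/311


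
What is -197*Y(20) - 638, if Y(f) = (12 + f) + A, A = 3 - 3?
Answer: -6942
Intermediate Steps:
A = 0
Y(f) = 12 + f (Y(f) = (12 + f) + 0 = 12 + f)
-197*Y(20) - 638 = -197*(12 + 20) - 638 = -197*32 - 638 = -6304 - 638 = -6942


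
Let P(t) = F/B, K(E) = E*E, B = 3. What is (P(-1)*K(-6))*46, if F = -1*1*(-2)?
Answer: 1104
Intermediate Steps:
K(E) = E²
F = 2 (F = -1*(-2) = 2)
P(t) = ⅔ (P(t) = 2/3 = 2*(⅓) = ⅔)
(P(-1)*K(-6))*46 = ((⅔)*(-6)²)*46 = ((⅔)*36)*46 = 24*46 = 1104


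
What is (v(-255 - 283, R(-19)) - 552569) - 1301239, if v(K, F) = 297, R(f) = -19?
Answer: -1853511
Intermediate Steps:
(v(-255 - 283, R(-19)) - 552569) - 1301239 = (297 - 552569) - 1301239 = -552272 - 1301239 = -1853511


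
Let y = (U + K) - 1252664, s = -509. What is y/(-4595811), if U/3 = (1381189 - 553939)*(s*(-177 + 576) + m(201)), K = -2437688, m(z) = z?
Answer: 503525947852/4595811 ≈ 1.0956e+5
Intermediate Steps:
U = -503522257500 (U = 3*((1381189 - 553939)*(-509*(-177 + 576) + 201)) = 3*(827250*(-509*399 + 201)) = 3*(827250*(-203091 + 201)) = 3*(827250*(-202890)) = 3*(-167840752500) = -503522257500)
y = -503525947852 (y = (-503522257500 - 2437688) - 1252664 = -503524695188 - 1252664 = -503525947852)
y/(-4595811) = -503525947852/(-4595811) = -503525947852*(-1/4595811) = 503525947852/4595811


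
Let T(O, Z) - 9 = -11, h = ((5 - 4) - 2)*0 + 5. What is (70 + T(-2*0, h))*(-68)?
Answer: -4624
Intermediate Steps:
h = 5 (h = (1 - 2)*0 + 5 = -1*0 + 5 = 0 + 5 = 5)
T(O, Z) = -2 (T(O, Z) = 9 - 11 = -2)
(70 + T(-2*0, h))*(-68) = (70 - 2)*(-68) = 68*(-68) = -4624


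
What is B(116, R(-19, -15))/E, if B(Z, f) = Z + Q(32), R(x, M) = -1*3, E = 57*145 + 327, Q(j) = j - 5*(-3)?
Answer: 163/8592 ≈ 0.018971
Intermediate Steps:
Q(j) = 15 + j (Q(j) = j + 15 = 15 + j)
E = 8592 (E = 8265 + 327 = 8592)
R(x, M) = -3
B(Z, f) = 47 + Z (B(Z, f) = Z + (15 + 32) = Z + 47 = 47 + Z)
B(116, R(-19, -15))/E = (47 + 116)/8592 = 163*(1/8592) = 163/8592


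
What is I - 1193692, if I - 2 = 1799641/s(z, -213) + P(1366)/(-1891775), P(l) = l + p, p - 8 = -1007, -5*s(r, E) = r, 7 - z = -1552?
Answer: -3537545310546278/2949277225 ≈ -1.1995e+6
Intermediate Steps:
z = 1559 (z = 7 - 1*(-1552) = 7 + 1552 = 1559)
s(r, E) = -r/5
p = -999 (p = 8 - 1007 = -999)
P(l) = -999 + l (P(l) = l - 999 = -999 + l)
I = -17016681281578/2949277225 (I = 2 + (1799641/((-1/5*1559)) + (-999 + 1366)/(-1891775)) = 2 + (1799641/(-1559/5) + 367*(-1/1891775)) = 2 + (1799641*(-5/1559) - 367/1891775) = 2 + (-8998205/1559 - 367/1891775) = 2 - 17022579836028/2949277225 = -17016681281578/2949277225 ≈ -5769.8)
I - 1193692 = -17016681281578/2949277225 - 1193692 = -3537545310546278/2949277225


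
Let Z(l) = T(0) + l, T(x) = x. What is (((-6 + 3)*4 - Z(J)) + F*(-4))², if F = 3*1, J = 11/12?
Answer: 89401/144 ≈ 620.84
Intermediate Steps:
J = 11/12 (J = 11*(1/12) = 11/12 ≈ 0.91667)
Z(l) = l (Z(l) = 0 + l = l)
F = 3
(((-6 + 3)*4 - Z(J)) + F*(-4))² = (((-6 + 3)*4 - 1*11/12) + 3*(-4))² = ((-3*4 - 11/12) - 12)² = ((-12 - 11/12) - 12)² = (-155/12 - 12)² = (-299/12)² = 89401/144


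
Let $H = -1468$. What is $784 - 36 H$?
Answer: $53632$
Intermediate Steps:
$784 - 36 H = 784 - -52848 = 784 + 52848 = 53632$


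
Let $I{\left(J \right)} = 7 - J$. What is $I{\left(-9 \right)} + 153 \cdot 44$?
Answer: $6748$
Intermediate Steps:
$I{\left(-9 \right)} + 153 \cdot 44 = \left(7 - -9\right) + 153 \cdot 44 = \left(7 + 9\right) + 6732 = 16 + 6732 = 6748$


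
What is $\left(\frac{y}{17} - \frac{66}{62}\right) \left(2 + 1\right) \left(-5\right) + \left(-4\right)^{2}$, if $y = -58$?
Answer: $\frac{43817}{527} \approx 83.144$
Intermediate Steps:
$\left(\frac{y}{17} - \frac{66}{62}\right) \left(2 + 1\right) \left(-5\right) + \left(-4\right)^{2} = \left(- \frac{58}{17} - \frac{66}{62}\right) \left(2 + 1\right) \left(-5\right) + \left(-4\right)^{2} = \left(\left(-58\right) \frac{1}{17} - \frac{33}{31}\right) 3 \left(-5\right) + 16 = \left(- \frac{58}{17} - \frac{33}{31}\right) \left(-15\right) + 16 = \left(- \frac{2359}{527}\right) \left(-15\right) + 16 = \frac{35385}{527} + 16 = \frac{43817}{527}$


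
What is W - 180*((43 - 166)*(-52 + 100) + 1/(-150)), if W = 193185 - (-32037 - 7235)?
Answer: 6475891/5 ≈ 1.2952e+6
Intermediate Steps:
W = 232457 (W = 193185 - 1*(-39272) = 193185 + 39272 = 232457)
W - 180*((43 - 166)*(-52 + 100) + 1/(-150)) = 232457 - 180*((43 - 166)*(-52 + 100) + 1/(-150)) = 232457 - 180*(-123*48 - 1/150) = 232457 - 180*(-5904 - 1/150) = 232457 - 180*(-885601/150) = 232457 + 5313606/5 = 6475891/5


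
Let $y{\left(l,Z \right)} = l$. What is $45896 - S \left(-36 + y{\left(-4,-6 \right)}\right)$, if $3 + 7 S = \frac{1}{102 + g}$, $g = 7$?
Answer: $\frac{35005608}{763} \approx 45879.0$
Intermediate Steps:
$S = - \frac{326}{763}$ ($S = - \frac{3}{7} + \frac{1}{7 \left(102 + 7\right)} = - \frac{3}{7} + \frac{1}{7 \cdot 109} = - \frac{3}{7} + \frac{1}{7} \cdot \frac{1}{109} = - \frac{3}{7} + \frac{1}{763} = - \frac{326}{763} \approx -0.42726$)
$45896 - S \left(-36 + y{\left(-4,-6 \right)}\right) = 45896 - - \frac{326 \left(-36 - 4\right)}{763} = 45896 - \left(- \frac{326}{763}\right) \left(-40\right) = 45896 - \frac{13040}{763} = \frac{35005608}{763}$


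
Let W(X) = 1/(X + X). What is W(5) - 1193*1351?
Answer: -16117429/10 ≈ -1.6117e+6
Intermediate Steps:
W(X) = 1/(2*X)
W(5) - 1193*1351 = (1/2)/5 - 1193*1351 = (1/2)*(1/5) - 1611743 = 1/10 - 1611743 = -16117429/10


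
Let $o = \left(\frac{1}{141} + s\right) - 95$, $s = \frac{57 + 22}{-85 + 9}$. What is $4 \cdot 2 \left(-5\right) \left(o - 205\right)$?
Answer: $\frac{32258630}{2679} \approx 12041.0$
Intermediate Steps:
$s = - \frac{79}{76}$ ($s = \frac{79}{-76} = 79 \left(- \frac{1}{76}\right) = - \frac{79}{76} \approx -1.0395$)
$o = - \frac{1029083}{10716}$ ($o = \left(\frac{1}{141} - \frac{79}{76}\right) - 95 = - \frac{11063}{10716} - 95 = - \frac{1029083}{10716} \approx -96.032$)
$4 \cdot 2 \left(-5\right) \left(o - 205\right) = 4 \cdot 2 \left(-5\right) \left(- \frac{1029083}{10716} - 205\right) = 8 \left(-5\right) \left(- \frac{3225863}{10716}\right) = \left(-40\right) \left(- \frac{3225863}{10716}\right) = \frac{32258630}{2679}$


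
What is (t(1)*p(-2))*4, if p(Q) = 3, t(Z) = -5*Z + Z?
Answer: -48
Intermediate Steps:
t(Z) = -4*Z
(t(1)*p(-2))*4 = (-4*1*3)*4 = -4*3*4 = -12*4 = -48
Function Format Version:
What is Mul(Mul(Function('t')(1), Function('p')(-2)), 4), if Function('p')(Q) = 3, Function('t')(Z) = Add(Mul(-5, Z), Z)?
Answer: -48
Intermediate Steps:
Function('t')(Z) = Mul(-4, Z)
Mul(Mul(Function('t')(1), Function('p')(-2)), 4) = Mul(Mul(Mul(-4, 1), 3), 4) = Mul(Mul(-4, 3), 4) = Mul(-12, 4) = -48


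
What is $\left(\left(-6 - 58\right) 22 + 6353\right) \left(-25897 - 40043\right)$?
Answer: $-326073300$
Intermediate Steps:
$\left(\left(-6 - 58\right) 22 + 6353\right) \left(-25897 - 40043\right) = \left(\left(-64\right) 22 + 6353\right) \left(-65940\right) = \left(-1408 + 6353\right) \left(-65940\right) = 4945 \left(-65940\right) = -326073300$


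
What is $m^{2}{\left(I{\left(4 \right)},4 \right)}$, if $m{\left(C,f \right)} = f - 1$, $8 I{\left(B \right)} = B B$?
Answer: $9$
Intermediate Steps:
$I{\left(B \right)} = \frac{B^{2}}{8}$ ($I{\left(B \right)} = \frac{B B}{8} = \frac{B^{2}}{8}$)
$m{\left(C,f \right)} = -1 + f$
$m^{2}{\left(I{\left(4 \right)},4 \right)} = \left(-1 + 4\right)^{2} = 3^{2} = 9$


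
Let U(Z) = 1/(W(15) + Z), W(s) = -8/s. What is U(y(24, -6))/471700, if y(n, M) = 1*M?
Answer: -3/9245320 ≈ -3.2449e-7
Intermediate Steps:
y(n, M) = M
U(Z) = 1/(-8/15 + Z)
U(y(24, -6))/471700 = (15/(-8 + 15*(-6)))/471700 = (15/(-8 - 90))*(1/471700) = (15/(-98))*(1/471700) = (15*(-1/98))*(1/471700) = -15/98*1/471700 = -3/9245320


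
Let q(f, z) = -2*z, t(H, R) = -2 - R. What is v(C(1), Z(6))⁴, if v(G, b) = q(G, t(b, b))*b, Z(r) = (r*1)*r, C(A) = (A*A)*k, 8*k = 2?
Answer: 56035644604416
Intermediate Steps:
k = ¼ (k = (⅛)*2 = ¼ ≈ 0.25000)
C(A) = A²/4 (C(A) = (A*A)*(¼) = A²*(¼) = A²/4)
Z(r) = r² (Z(r) = r*r = r²)
v(G, b) = b*(4 + 2*b) (v(G, b) = (-2*(-2 - b))*b = (4 + 2*b)*b = b*(4 + 2*b))
v(C(1), Z(6))⁴ = (2*6²*(2 + 6²))⁴ = (2*36*(2 + 36))⁴ = (2*36*38)⁴ = 2736⁴ = 56035644604416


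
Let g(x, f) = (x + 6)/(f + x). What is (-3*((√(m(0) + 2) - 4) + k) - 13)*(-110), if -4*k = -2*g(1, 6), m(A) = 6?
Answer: 275 + 660*√2 ≈ 1208.4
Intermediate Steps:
g(x, f) = (6 + x)/(f + x)
k = ½ (k = -(-1)*(6 + 1)/(6 + 1)/2 = -(-1)*7/7/2 = -(-1)*(⅐)*7/2 = -(-1)/2 = -¼*(-2) = ½ ≈ 0.50000)
(-3*((√(m(0) + 2) - 4) + k) - 13)*(-110) = (-3*((√(6 + 2) - 4) + ½) - 13)*(-110) = (-3*((√8 - 4) + ½) - 13)*(-110) = (-3*((2*√2 - 4) + ½) - 13)*(-110) = (-3*((-4 + 2*√2) + ½) - 13)*(-110) = (-3*(-7/2 + 2*√2) - 13)*(-110) = ((21/2 - 6*√2) - 13)*(-110) = (-5/2 - 6*√2)*(-110) = 275 + 660*√2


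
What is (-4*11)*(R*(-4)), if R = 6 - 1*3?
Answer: 528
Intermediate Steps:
R = 3 (R = 6 - 3 = 3)
(-4*11)*(R*(-4)) = (-4*11)*(3*(-4)) = -44*(-12) = 528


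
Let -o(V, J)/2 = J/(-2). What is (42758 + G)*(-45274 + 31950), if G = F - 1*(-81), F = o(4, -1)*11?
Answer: -570640272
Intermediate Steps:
o(V, J) = J (o(V, J) = -2*J/(-2) = -2*J*(-1)/2 = -(-1)*J = J)
F = -11 (F = -1*11 = -11)
G = 70 (G = -11 - 1*(-81) = -11 + 81 = 70)
(42758 + G)*(-45274 + 31950) = (42758 + 70)*(-45274 + 31950) = 42828*(-13324) = -570640272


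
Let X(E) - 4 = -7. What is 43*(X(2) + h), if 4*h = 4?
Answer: -86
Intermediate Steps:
h = 1 (h = (¼)*4 = 1)
X(E) = -3 (X(E) = 4 - 7 = -3)
43*(X(2) + h) = 43*(-3 + 1) = 43*(-2) = -86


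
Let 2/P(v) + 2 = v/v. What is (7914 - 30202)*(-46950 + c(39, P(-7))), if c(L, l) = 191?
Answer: 1042164592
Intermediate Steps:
P(v) = -2 (P(v) = 2/(-2 + v/v) = 2/(-2 + 1) = 2/(-1) = 2*(-1) = -2)
(7914 - 30202)*(-46950 + c(39, P(-7))) = (7914 - 30202)*(-46950 + 191) = -22288*(-46759) = 1042164592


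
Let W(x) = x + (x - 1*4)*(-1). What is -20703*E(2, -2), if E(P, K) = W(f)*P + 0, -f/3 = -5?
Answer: -165624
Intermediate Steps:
f = 15 (f = -3*(-5) = 15)
W(x) = 4 (W(x) = x + (x - 4)*(-1) = x + (-4 + x)*(-1) = x + (4 - x) = 4)
E(P, K) = 4*P (E(P, K) = 4*P + 0 = 4*P)
-20703*E(2, -2) = -82812*2 = -20703*8 = -165624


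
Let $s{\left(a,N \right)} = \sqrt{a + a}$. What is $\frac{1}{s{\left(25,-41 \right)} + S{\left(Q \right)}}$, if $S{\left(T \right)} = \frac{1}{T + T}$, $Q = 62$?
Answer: $- \frac{124}{768799} + \frac{76880 \sqrt{2}}{768799} \approx 0.14126$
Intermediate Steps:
$S{\left(T \right)} = \frac{1}{2 T}$
$s{\left(a,N \right)} = \sqrt{2} \sqrt{a}$ ($s{\left(a,N \right)} = \sqrt{2 a} = \sqrt{2} \sqrt{a}$)
$\frac{1}{s{\left(25,-41 \right)} + S{\left(Q \right)}} = \frac{1}{\sqrt{2} \sqrt{25} + \frac{1}{2 \cdot 62}} = \frac{1}{\sqrt{2} \cdot 5 + \frac{1}{2} \cdot \frac{1}{62}} = \frac{1}{5 \sqrt{2} + \frac{1}{124}} = \frac{1}{\frac{1}{124} + 5 \sqrt{2}}$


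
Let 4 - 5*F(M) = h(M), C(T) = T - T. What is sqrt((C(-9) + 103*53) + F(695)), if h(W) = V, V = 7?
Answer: 2*sqrt(34115)/5 ≈ 73.881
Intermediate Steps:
C(T) = 0
h(W) = 7
F(M) = -3/5 (F(M) = 4/5 - 1/5*7 = 4/5 - 7/5 = -3/5)
sqrt((C(-9) + 103*53) + F(695)) = sqrt((0 + 103*53) - 3/5) = sqrt((0 + 5459) - 3/5) = sqrt(5459 - 3/5) = sqrt(27292/5) = 2*sqrt(34115)/5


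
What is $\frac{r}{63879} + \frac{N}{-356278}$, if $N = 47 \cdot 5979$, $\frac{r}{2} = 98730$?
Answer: $\frac{17466608151}{7586227454} \approx 2.3024$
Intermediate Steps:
$r = 197460$ ($r = 2 \cdot 98730 = 197460$)
$N = 281013$
$\frac{r}{63879} + \frac{N}{-356278} = \frac{197460}{63879} + \frac{281013}{-356278} = 197460 \cdot \frac{1}{63879} + 281013 \left(- \frac{1}{356278}\right) = \frac{65820}{21293} - \frac{281013}{356278} = \frac{17466608151}{7586227454}$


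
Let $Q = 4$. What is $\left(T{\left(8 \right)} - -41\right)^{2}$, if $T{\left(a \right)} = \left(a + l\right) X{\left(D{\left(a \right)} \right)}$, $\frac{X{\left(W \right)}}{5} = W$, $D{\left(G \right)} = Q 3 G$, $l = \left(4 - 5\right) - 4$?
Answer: $2193361$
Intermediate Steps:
$l = -5$ ($l = -1 - 4 = -5$)
$D{\left(G \right)} = 12 G$ ($D{\left(G \right)} = 4 \cdot 3 G = 12 G$)
$X{\left(W \right)} = 5 W$
$T{\left(a \right)} = 60 a \left(-5 + a\right)$ ($T{\left(a \right)} = \left(a - 5\right) 5 \cdot 12 a = \left(-5 + a\right) 60 a = 60 a \left(-5 + a\right)$)
$\left(T{\left(8 \right)} - -41\right)^{2} = \left(60 \cdot 8 \left(-5 + 8\right) - -41\right)^{2} = \left(60 \cdot 8 \cdot 3 + 41\right)^{2} = \left(1440 + 41\right)^{2} = 1481^{2} = 2193361$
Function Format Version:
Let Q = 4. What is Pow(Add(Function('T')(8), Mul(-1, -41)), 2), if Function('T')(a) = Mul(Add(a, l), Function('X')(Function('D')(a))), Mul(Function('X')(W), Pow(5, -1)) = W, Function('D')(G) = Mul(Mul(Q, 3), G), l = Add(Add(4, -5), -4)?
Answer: 2193361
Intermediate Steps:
l = -5 (l = Add(-1, -4) = -5)
Function('D')(G) = Mul(12, G) (Function('D')(G) = Mul(Mul(4, 3), G) = Mul(12, G))
Function('X')(W) = Mul(5, W)
Function('T')(a) = Mul(60, a, Add(-5, a)) (Function('T')(a) = Mul(Add(a, -5), Mul(5, Mul(12, a))) = Mul(Add(-5, a), Mul(60, a)) = Mul(60, a, Add(-5, a)))
Pow(Add(Function('T')(8), Mul(-1, -41)), 2) = Pow(Add(Mul(60, 8, Add(-5, 8)), Mul(-1, -41)), 2) = Pow(Add(Mul(60, 8, 3), 41), 2) = Pow(Add(1440, 41), 2) = Pow(1481, 2) = 2193361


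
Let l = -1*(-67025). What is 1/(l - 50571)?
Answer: 1/16454 ≈ 6.0775e-5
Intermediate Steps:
l = 67025
1/(l - 50571) = 1/(67025 - 50571) = 1/16454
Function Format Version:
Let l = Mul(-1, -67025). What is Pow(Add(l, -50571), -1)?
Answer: Rational(1, 16454) ≈ 6.0775e-5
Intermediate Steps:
l = 67025
Pow(Add(l, -50571), -1) = Pow(Add(67025, -50571), -1) = Pow(16454, -1) = Rational(1, 16454)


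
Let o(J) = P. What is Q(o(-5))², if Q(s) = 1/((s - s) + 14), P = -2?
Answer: 1/196 ≈ 0.0051020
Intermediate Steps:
o(J) = -2
Q(s) = 1/14 (Q(s) = 1/(0 + 14) = 1/14)
Q(o(-5))² = (1/14)² = 1/196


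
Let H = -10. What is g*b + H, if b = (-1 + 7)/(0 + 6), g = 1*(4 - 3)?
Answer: -9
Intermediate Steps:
g = 1 (g = 1*1 = 1)
b = 1 (b = 6/6 = 6*(⅙) = 1)
g*b + H = 1*1 - 10 = 1 - 10 = -9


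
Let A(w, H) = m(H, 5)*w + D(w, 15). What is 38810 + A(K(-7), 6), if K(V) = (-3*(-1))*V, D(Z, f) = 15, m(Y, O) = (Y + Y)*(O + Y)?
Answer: 36053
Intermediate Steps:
m(Y, O) = 2*Y*(O + Y) (m(Y, O) = (2*Y)*(O + Y) = 2*Y*(O + Y))
K(V) = 3*V
A(w, H) = 15 + 2*H*w*(5 + H) (A(w, H) = (2*H*(5 + H))*w + 15 = 2*H*w*(5 + H) + 15 = 15 + 2*H*w*(5 + H))
38810 + A(K(-7), 6) = 38810 + (15 + 2*6*(3*(-7))*(5 + 6)) = 38810 + (15 + 2*6*(-21)*11) = 38810 + (15 - 2772) = 38810 - 2757 = 36053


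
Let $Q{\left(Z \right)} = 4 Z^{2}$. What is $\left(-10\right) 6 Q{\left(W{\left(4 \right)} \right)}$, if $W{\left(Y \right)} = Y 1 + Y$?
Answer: $-15360$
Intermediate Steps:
$W{\left(Y \right)} = 2 Y$ ($W{\left(Y \right)} = Y + Y = 2 Y$)
$\left(-10\right) 6 Q{\left(W{\left(4 \right)} \right)} = \left(-10\right) 6 \cdot 4 \left(2 \cdot 4\right)^{2} = - 60 \cdot 4 \cdot 8^{2} = - 60 \cdot 4 \cdot 64 = \left(-60\right) 256 = -15360$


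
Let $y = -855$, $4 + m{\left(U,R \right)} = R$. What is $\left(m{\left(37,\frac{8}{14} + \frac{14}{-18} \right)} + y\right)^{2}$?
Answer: $\frac{2930056900}{3969} \approx 7.3824 \cdot 10^{5}$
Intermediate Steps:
$m{\left(U,R \right)} = -4 + R$
$\left(m{\left(37,\frac{8}{14} + \frac{14}{-18} \right)} + y\right)^{2} = \left(\left(-4 + \left(\frac{8}{14} + \frac{14}{-18}\right)\right) - 855\right)^{2} = \left(\left(-4 + \left(8 \cdot \frac{1}{14} + 14 \left(- \frac{1}{18}\right)\right)\right) - 855\right)^{2} = \left(\left(-4 + \left(\frac{4}{7} - \frac{7}{9}\right)\right) - 855\right)^{2} = \left(\left(-4 - \frac{13}{63}\right) - 855\right)^{2} = \left(- \frac{265}{63} - 855\right)^{2} = \left(- \frac{54130}{63}\right)^{2} = \frac{2930056900}{3969}$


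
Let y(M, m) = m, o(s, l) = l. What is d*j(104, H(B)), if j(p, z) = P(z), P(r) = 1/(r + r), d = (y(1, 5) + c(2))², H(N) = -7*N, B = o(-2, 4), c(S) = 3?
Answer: -8/7 ≈ -1.1429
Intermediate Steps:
B = 4
d = 64 (d = (5 + 3)² = 8² = 64)
P(r) = 1/(2*r)
j(p, z) = 1/(2*z)
d*j(104, H(B)) = 64*(1/(2*((-7*4)))) = 64*((½)/(-28)) = 64*((½)*(-1/28)) = 64*(-1/56) = -8/7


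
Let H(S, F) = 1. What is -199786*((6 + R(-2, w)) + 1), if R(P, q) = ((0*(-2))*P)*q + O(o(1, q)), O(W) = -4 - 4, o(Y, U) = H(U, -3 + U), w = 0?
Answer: 199786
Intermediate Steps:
o(Y, U) = 1
O(W) = -8
R(P, q) = -8 (R(P, q) = ((0*(-2))*P)*q - 8 = (0*P)*q - 8 = 0*q - 8 = 0 - 8 = -8)
-199786*((6 + R(-2, w)) + 1) = -199786*((6 - 8) + 1) = -199786*(-2 + 1) = -199786*(-1) = 199786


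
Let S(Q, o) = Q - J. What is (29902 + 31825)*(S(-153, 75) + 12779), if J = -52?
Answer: 782574906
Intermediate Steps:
S(Q, o) = 52 + Q (S(Q, o) = Q - 1*(-52) = Q + 52 = 52 + Q)
(29902 + 31825)*(S(-153, 75) + 12779) = (29902 + 31825)*((52 - 153) + 12779) = 61727*(-101 + 12779) = 61727*12678 = 782574906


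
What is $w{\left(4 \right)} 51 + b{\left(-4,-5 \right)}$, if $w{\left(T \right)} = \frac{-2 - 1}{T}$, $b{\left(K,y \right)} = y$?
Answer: $- \frac{173}{4} \approx -43.25$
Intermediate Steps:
$w{\left(T \right)} = - \frac{3}{T}$
$w{\left(4 \right)} 51 + b{\left(-4,-5 \right)} = - \frac{3}{4} \cdot 51 - 5 = \left(-3\right) \frac{1}{4} \cdot 51 - 5 = \left(- \frac{3}{4}\right) 51 - 5 = - \frac{153}{4} - 5 = - \frac{173}{4}$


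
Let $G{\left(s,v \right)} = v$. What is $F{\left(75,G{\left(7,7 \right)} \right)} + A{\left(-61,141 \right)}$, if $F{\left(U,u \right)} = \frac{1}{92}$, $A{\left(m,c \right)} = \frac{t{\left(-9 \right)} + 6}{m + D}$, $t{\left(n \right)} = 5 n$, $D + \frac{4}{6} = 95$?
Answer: $- \frac{1333}{1150} \approx -1.1591$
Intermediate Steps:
$D = \frac{283}{3}$ ($D = - \frac{2}{3} + 95 = \frac{283}{3} \approx 94.333$)
$A{\left(m,c \right)} = - \frac{39}{\frac{283}{3} + m}$ ($A{\left(m,c \right)} = \frac{5 \left(-9\right) + 6}{m + \frac{283}{3}} = \frac{-45 + 6}{\frac{283}{3} + m} = - \frac{39}{\frac{283}{3} + m}$)
$F{\left(U,u \right)} = \frac{1}{92}$
$F{\left(75,G{\left(7,7 \right)} \right)} + A{\left(-61,141 \right)} = \frac{1}{92} - \frac{117}{283 + 3 \left(-61\right)} = \frac{1}{92} - \frac{117}{283 - 183} = \frac{1}{92} - \frac{117}{100} = - \frac{1333}{1150}$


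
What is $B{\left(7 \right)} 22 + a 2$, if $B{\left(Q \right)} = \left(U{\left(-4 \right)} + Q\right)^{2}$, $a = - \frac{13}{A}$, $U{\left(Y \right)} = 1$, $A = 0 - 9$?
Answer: $\frac{12698}{9} \approx 1410.9$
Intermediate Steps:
$A = -9$ ($A = 0 - 9 = -9$)
$a = \frac{13}{9}$ ($a = - \frac{13}{-9} = \left(-13\right) \left(- \frac{1}{9}\right) = \frac{13}{9} \approx 1.4444$)
$B{\left(Q \right)} = \left(1 + Q\right)^{2}$
$B{\left(7 \right)} 22 + a 2 = \left(1 + 7\right)^{2} \cdot 22 + \frac{13}{9} \cdot 2 = 8^{2} \cdot 22 + \frac{26}{9} = 64 \cdot 22 + \frac{26}{9} = 1408 + \frac{26}{9} = \frac{12698}{9}$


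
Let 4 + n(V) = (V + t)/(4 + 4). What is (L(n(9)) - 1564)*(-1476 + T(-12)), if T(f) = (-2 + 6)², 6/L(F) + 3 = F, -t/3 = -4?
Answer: 15998096/7 ≈ 2.2854e+6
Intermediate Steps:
t = 12 (t = -3*(-4) = 12)
n(V) = -5/2 + V/8 (n(V) = -4 + (V + 12)/(4 + 4) = -4 + (12 + V)/8 = -4 + (12 + V)*(⅛) = -4 + (3/2 + V/8) = -5/2 + V/8)
L(F) = 6/(-3 + F)
T(f) = 16 (T(f) = 4² = 16)
(L(n(9)) - 1564)*(-1476 + T(-12)) = (6/(-3 + (-5/2 + (⅛)*9)) - 1564)*(-1476 + 16) = (6/(-3 + (-5/2 + 9/8)) - 1564)*(-1460) = (6/(-3 - 11/8) - 1564)*(-1460) = (6/(-35/8) - 1564)*(-1460) = (6*(-8/35) - 1564)*(-1460) = (-48/35 - 1564)*(-1460) = -54788/35*(-1460) = 15998096/7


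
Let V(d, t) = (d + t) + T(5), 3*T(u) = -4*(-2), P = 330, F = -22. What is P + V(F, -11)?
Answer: 899/3 ≈ 299.67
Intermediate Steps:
T(u) = 8/3 (T(u) = (-4*(-2))/3 = (1/3)*8 = 8/3)
V(d, t) = 8/3 + d + t (V(d, t) = (d + t) + 8/3 = 8/3 + d + t)
P + V(F, -11) = 330 + (8/3 - 22 - 11) = 330 - 91/3 = 899/3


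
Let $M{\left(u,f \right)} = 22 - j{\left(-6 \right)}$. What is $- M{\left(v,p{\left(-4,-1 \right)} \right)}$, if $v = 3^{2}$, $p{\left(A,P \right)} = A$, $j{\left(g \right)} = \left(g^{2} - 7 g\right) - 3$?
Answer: $53$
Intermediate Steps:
$j{\left(g \right)} = -3 + g^{2} - 7 g$
$v = 9$
$M{\left(u,f \right)} = -53$ ($M{\left(u,f \right)} = 22 - \left(-3 + \left(-6\right)^{2} - -42\right) = 22 - \left(-3 + 36 + 42\right) = 22 - 75 = -53$)
$- M{\left(v,p{\left(-4,-1 \right)} \right)} = \left(-1\right) \left(-53\right) = 53$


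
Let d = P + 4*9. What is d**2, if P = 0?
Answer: 1296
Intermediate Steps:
d = 36 (d = 0 + 4*9 = 0 + 36 = 36)
d**2 = 36**2 = 1296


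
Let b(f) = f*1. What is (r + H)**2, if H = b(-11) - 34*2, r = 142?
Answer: 3969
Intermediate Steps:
b(f) = f
H = -79 (H = -11 - 34*2 = -11 - 1*68 = -11 - 68 = -79)
(r + H)**2 = (142 - 79)**2 = 63**2 = 3969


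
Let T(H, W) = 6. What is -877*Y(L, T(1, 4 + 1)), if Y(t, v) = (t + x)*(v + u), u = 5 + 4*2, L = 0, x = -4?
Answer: 66652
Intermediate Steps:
u = 13 (u = 5 + 8 = 13)
Y(t, v) = (-4 + t)*(13 + v) (Y(t, v) = (t - 4)*(v + 13) = (-4 + t)*(13 + v))
-877*Y(L, T(1, 4 + 1)) = -877*(-52 - 4*6 + 13*0 + 0*6) = -877*(-52 - 24 + 0 + 0) = -877*(-76) = 66652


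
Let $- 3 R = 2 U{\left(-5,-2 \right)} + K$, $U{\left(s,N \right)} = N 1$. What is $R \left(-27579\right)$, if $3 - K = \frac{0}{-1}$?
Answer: $-9193$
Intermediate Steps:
$U{\left(s,N \right)} = N$
$K = 3$ ($K = 3 - \frac{0}{-1} = 3 - 0 \left(-1\right) = 3 - 0 = 3 + 0 = 3$)
$R = \frac{1}{3}$ ($R = - \frac{2 \left(-2\right) + 3}{3} = - \frac{-4 + 3}{3} = \left(- \frac{1}{3}\right) \left(-1\right) = \frac{1}{3} \approx 0.33333$)
$R \left(-27579\right) = \frac{1}{3} \left(-27579\right) = -9193$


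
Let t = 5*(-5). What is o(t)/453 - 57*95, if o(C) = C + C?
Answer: -2453045/453 ≈ -5415.1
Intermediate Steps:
t = -25
o(C) = 2*C
o(t)/453 - 57*95 = (2*(-25))/453 - 57*95 = -50*1/453 - 5415 = -50/453 - 5415 = -2453045/453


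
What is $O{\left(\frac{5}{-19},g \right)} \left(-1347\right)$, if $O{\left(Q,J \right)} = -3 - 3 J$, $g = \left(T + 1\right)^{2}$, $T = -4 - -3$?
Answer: $4041$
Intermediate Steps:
$T = -1$ ($T = -4 + 3 = -1$)
$g = 0$ ($g = \left(-1 + 1\right)^{2} = 0^{2} = 0$)
$O{\left(\frac{5}{-19},g \right)} \left(-1347\right) = \left(-3 - 0\right) \left(-1347\right) = \left(-3 + 0\right) \left(-1347\right) = \left(-3\right) \left(-1347\right) = 4041$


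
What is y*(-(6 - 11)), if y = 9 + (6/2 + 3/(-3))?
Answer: 55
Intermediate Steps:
y = 11 (y = 9 + (6*(1/2) + 3*(-1/3)) = 9 + (3 - 1) = 9 + 2 = 11)
y*(-(6 - 11)) = 11*(-(6 - 11)) = 11*(-1*(-5)) = 11*5 = 55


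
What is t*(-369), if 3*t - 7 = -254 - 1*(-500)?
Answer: -31119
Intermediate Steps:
t = 253/3 (t = 7/3 + (-254 - 1*(-500))/3 = 7/3 + (-254 + 500)/3 = 7/3 + (⅓)*246 = 7/3 + 82 = 253/3 ≈ 84.333)
t*(-369) = (253/3)*(-369) = -31119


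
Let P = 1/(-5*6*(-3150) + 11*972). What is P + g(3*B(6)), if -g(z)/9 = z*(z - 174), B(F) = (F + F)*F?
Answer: -8588716415/105192 ≈ -81648.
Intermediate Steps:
B(F) = 2*F² (B(F) = (2*F)*F = 2*F²)
g(z) = -9*z*(-174 + z) (g(z) = -9*z*(z - 174) = -9*z*(-174 + z))
P = 1/105192 (P = 1/(-30*(-3150) + 10692) = 1/(94500 + 10692) = 1/105192 ≈ 9.5064e-6)
P + g(3*B(6)) = 1/105192 + 9*(3*(2*6²))*(174 - 3*2*6²) = 1/105192 + 9*(3*(2*36))*(174 - 3*2*36) = 1/105192 + 9*(3*72)*(174 - 3*72) = 1/105192 + 9*216*(174 - 1*216) = 1/105192 + 9*216*(174 - 216) = 1/105192 + 9*216*(-42) = 1/105192 - 81648 = -8588716415/105192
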